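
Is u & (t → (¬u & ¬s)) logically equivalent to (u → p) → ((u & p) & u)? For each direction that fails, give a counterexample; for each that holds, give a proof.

Forward direction. Assume the antecedent. If p is true, the antecedent forces (t = F, p = T, s = F, u = T) or (t = F, p = T, s = T, u = T), and (u → p) → ((u & p) & u) holds there. If p is false, the antecedent forces (t = F, p = F, s = F, u = T) or (t = F, p = F, s = T, u = T), and (u → p) → ((u & p) & u) holds there. Either way (u → p) → ((u & p) & u) holds.

Converse. This fails. Under t = T, p = F, s = F, u = T, the left side is false but the right side is true.

(⇒) holds; (⇐) fails.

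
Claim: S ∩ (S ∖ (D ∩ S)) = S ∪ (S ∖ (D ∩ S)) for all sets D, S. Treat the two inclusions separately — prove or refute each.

(⊆) holds; (⊇) fails.

(⟹) Let x ∈ S ∩ (S ∖ (D ∩ S)). Then x ∈ S and x ∉ D, from which x ∈ S ∪ (S ∖ (D ∩ S)).

(⟸) This inclusion fails. Take D = {1}, S = {1}; then 1 ∈ S ∪ (S ∖ (D ∩ S)) but 1 ∉ S ∩ (S ∖ (D ∩ S)).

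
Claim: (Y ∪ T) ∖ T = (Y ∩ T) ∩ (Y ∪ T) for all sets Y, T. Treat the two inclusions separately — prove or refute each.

(⟹) This inclusion fails. Take Y = {1}, T = ∅; then 1 ∈ (Y ∪ T) ∖ T but 1 ∉ (Y ∩ T) ∩ (Y ∪ T).

(⟸) This inclusion fails. Take Y = {1}, T = {1}; then 1 ∈ (Y ∩ T) ∩ (Y ∪ T) but 1 ∉ (Y ∪ T) ∖ T.

Neither inclusion holds.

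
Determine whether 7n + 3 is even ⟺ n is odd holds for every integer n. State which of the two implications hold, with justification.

[⇐] Suppose n is odd; write n = 2j + 1. Then 7n + 3 = 7·(2j + 1) + 3 = 2·7j + 10, which is even.

[⇒] Suppose 7n + 3 is even. Since 7 is odd, 7n and n have the same parity, so 7n + 3 ≡ n + 3 (mod 2). As 3 is odd, 7n + 3 is even exactly when n is odd. Thus n is odd.

Both directions hold.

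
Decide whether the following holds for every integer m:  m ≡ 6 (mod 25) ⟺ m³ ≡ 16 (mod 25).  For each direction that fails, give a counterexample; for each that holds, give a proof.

Both implications hold.

(⇒) Suppose m ≡ 6 (mod 25). Write m = 25j + 6. Then (25j + 6)³ = 15625j³ + 11250j² + 2700j + 216 = 25(625j³ + 450j² + 108j + 8) + 16, so m³ ≡ 16 (mod 25).

(⇐) Conversely, suppose m³ ≡ 16 (mod 25). The only residue r in {0, …, 24} with r³ ≡ 16 (mod 25) is r = 6, so m ≡ 6 (mod 25).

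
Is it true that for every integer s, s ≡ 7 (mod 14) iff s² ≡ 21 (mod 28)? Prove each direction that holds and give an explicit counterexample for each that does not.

Both directions hold; the statement is true.

Forward direction. Suppose s ≡ 7 (mod 14). Working modulo 28, s ∈ {7, 21}; for each such r, r² ≡ 21 (mod 28).

Converse. The residues r modulo 28 with r² ≡ 21 (mod 28) are exactly {7, 21}, and each is ≡ 7 (mod 14).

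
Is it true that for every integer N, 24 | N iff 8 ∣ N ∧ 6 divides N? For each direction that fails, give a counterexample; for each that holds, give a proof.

(⟹) If 24 ∣ N, write N = 24q. Since 24 = 3·8, N = 8·(3q), so 8 ∣ N; and since 24 = 4·6, N = 6·(4q), so 6 ∣ N.

(⟸) Suppose 8 ∣ N and 6 ∣ N. Any common multiple of 8 and 6 is a multiple of their lcm; here lcm(8, 6) = 8·6/gcd(8, 6) = 48/2 = 24, so 24 ∣ N.

Equivalent; both directions hold.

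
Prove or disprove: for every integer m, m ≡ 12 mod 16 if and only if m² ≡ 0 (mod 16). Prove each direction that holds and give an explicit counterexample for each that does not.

The forward direction holds; the converse fails.

(⇒) Suppose m ≡ 12 mod 16. Write m = 16j + 12. Then (16j + 12)² = 256j² + 384j + 144 = 16(16j² + 24j + 9) + 0, so m² ≡ 0 (mod 16).

(⇐) This fails: take m = 0. Then 0² = 0 ≡ 0 (mod 16), yet 0 ≡ 0 (mod 16), not 12.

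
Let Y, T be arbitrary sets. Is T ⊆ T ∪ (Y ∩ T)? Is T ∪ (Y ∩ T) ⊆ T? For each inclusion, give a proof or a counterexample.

Both inclusions hold.

(⊆) Let x ∈ T. Then either x ∈ T and x ∉ Y; or x ∈ Y ∩ T. In each case x ∈ T ∪ (Y ∩ T), so T ⊆ T ∪ (Y ∩ T).

(⊇) Let x ∈ T ∪ (Y ∩ T). Then either x ∈ T and x ∉ Y; or x ∈ Y ∩ T. In each case x ∈ T, so T ∪ (Y ∩ T) ⊆ T.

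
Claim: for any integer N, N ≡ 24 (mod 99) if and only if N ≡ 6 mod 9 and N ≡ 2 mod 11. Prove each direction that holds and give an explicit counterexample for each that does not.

[⇒] Suppose N ≡ 24 (mod 99); write N = 99j + 24. Since 9 ∣ 99, reducing mod 9 gives N ≡ 24 ≡ 6 (mod 9); since 11 ∣ 99, reducing mod 11 gives N ≡ 24 ≡ 2 (mod 11).

[⇐] Conversely, if N ≡ 6 (mod 9) and N ≡ 2 (mod 11), then by the Chinese remainder theorem N ≡ 24 (mod 99). This is exactly N ≡ 24 (mod 99).

The biconditional holds.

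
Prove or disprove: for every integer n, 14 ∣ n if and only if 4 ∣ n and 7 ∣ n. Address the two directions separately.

Only the converse holds.

(⇒) This fails: take n = 14. Certainly 14 ∣ 14, but 4 ∤ 14.

(⇐) Suppose 4 ∣ n and 7 ∣ n. Any common multiple of 4 and 7 is a multiple of their lcm; here gcd(4, 7) = 1, so lcm(4, 7) = 4·7 = 28, so 28 ∣ n. Since 14 ∣ 28, it follows that 14 ∣ n.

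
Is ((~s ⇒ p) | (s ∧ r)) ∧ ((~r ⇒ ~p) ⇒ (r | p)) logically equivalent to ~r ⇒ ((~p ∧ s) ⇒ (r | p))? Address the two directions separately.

[⇐] This fails. Under r = F, s = F, p = F, the left side is false but the right side is true.

[⇒] Assume the antecedent. If r is true, ~r ⇒ ((~p ∧ s) ⇒ (r | p)) reduces to true regardless of the other variables. If r is false, the antecedent forces (r = F, s = F, p = T) or (r = F, s = T, p = T), and ~r ⇒ ((~p ∧ s) ⇒ (r | p)) holds there. Either way ~r ⇒ ((~p ∧ s) ⇒ (r | p)) holds.

Not equivalent: only (⇒) holds.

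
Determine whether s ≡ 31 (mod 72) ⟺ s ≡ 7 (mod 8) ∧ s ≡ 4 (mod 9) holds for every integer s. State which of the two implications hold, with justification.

Equivalent; both directions hold.

(⇒) Suppose s ≡ 31 (mod 72); write s = 72j + 31. Since 8 ∣ 72, reducing mod 8 gives s ≡ 31 ≡ 7 (mod 8); since 9 ∣ 72, reducing mod 9 gives s ≡ 31 ≡ 4 (mod 9).

(⇐) Conversely, if s ≡ 7 (mod 8) and s ≡ 4 (mod 9), then by the Chinese remainder theorem s ≡ 31 (mod 72). This is exactly s ≡ 31 (mod 72).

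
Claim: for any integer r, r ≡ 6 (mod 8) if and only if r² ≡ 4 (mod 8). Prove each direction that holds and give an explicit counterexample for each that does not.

Only the forward direction holds.

[⇒] Suppose r ≡ 6 (mod 8). Write r = 8j + 6. Then (8j + 6)² = 64j² + 96j + 36 = 8(8j² + 12j + 4) + 4, so r² ≡ 4 (mod 8).

[⇐] This fails: take r = 2. Then 2² = 4 ≡ 4 (mod 8), yet 2 ≡ 2 (mod 8), not 6.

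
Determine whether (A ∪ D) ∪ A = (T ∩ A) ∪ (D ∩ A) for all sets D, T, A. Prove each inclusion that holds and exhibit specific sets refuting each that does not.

Forward inclusion. This inclusion fails. Take D = {1}, T = ∅, A = ∅; then 1 ∈ (A ∪ D) ∪ A but 1 ∉ (T ∩ A) ∪ (D ∩ A).

Reverse inclusion. Let x ∈ (T ∩ A) ∪ (D ∩ A). Then either x ∈ D ∩ A and x ∉ T; or x ∈ T ∩ A and x ∉ D; or x ∈ D ∩ T ∩ A. In each case x ∈ (A ∪ D) ∪ A, so (T ∩ A) ∪ (D ∩ A) ⊆ (A ∪ D) ∪ A.

(⊆) fails; (⊇) holds.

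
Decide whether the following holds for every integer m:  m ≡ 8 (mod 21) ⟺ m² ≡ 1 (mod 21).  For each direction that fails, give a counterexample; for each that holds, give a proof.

Only the forward direction holds.

(⇒) Suppose m ≡ 8 (mod 21). Write m = 21j + 8. Then (21j + 8)² = 441j² + 336j + 64 = 21(21j² + 16j + 3) + 1, so m² ≡ 1 (mod 21).

(⇐) This fails: take m = 1. Then 1² = 1 ≡ 1 (mod 21), yet 1 ≡ 1 (mod 21), not 8.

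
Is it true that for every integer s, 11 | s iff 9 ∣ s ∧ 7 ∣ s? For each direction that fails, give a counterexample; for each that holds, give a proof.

(→) This fails: take s = 11. Certainly 11 ∣ 11, but 9 ∤ 11.

(←) This fails: take s = 63. Both 9 ∣ 63 and 7 ∣ 63, yet 63 is not a multiple of 11 (since 63 = 5·11 + 8), so 11 ∤ 63.

Neither direction holds.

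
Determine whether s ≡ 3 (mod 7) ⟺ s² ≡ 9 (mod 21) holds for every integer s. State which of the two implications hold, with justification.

(⇒) fails and (⇐) fails.

(⇒) This fails: take s = 10. Then 10 ≡ 3 (mod 7), but 10² = 100 ≡ 16 (mod 21), not 9.

(⇐) This fails: take s = 18. Then 18² = 324 ≡ 9 (mod 21), yet 18 ≡ 4 (mod 7), not 3.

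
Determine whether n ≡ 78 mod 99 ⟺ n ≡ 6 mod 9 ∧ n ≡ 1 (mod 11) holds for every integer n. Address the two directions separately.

Forward direction. Suppose n ≡ 78 (mod 99); write n = 99j + 78. Since 9 ∣ 99, reducing mod 9 gives n ≡ 78 ≡ 6 (mod 9); since 11 ∣ 99, reducing mod 11 gives n ≡ 78 ≡ 1 (mod 11).

Converse. If n ≡ 6 (mod 9) and n ≡ 1 (mod 11), then by the Chinese remainder theorem n ≡ 78 (mod 99). This is exactly n ≡ 78 (mod 99).

Both directions hold; the statement is true.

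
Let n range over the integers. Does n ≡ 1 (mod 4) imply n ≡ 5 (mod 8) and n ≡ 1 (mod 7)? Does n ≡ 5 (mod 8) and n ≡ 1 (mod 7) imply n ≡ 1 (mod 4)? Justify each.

(⟹) This fails: n = 1 gives 1 ≡ 1 (mod 4) but 1 ≡ 1 (mod 8), so the conjunction on the right does not hold.

(⟸) Conversely, if n ≡ 5 (mod 8) and n ≡ 1 (mod 7), then by the Chinese remainder theorem n ≡ 29 (mod 56). Since 29 ≡ 1 (mod 4) and 4 ∣ 56, we get n ≡ 1 (mod 4).

Not equivalent: only (⇐) holds.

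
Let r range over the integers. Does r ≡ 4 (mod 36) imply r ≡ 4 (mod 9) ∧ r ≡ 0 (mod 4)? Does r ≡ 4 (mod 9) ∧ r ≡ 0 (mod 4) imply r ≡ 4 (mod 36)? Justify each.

Both directions hold; the statement is true.

Forward direction. Suppose r ≡ 4 (mod 36); write r = 36j + 4. Since 9 ∣ 36, reducing mod 9 gives r ≡ 4 (mod 9); since 4 ∣ 36, reducing mod 4 gives r ≡ 4 ≡ 0 (mod 4).

Converse. If r ≡ 4 (mod 9) and r ≡ 0 (mod 4), then by the Chinese remainder theorem r ≡ 4 (mod 36). This is exactly r ≡ 4 (mod 36).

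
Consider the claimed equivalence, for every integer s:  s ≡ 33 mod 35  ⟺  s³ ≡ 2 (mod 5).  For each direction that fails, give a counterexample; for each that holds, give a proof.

The forward direction holds; the converse fails.

[⇒] Suppose s ≡ 33 (mod 35). Then s³ ≡ 33³ = 35937 (mod 35), and since 5 ∣ 35, also s³ ≡ 2 (mod 5).

[⇐] This fails: take s = 3. Then 3³ = 27 ≡ 2 (mod 5), yet 3 ≡ 3 (mod 35), not 33.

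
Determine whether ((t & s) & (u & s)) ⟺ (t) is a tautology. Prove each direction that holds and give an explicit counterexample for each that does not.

[⇒] Assume the antecedent. If u is true, the antecedent forces (u = T, t = T, s = T), and t holds there. If u is false, the antecedent cannot hold. Either way t holds.

[⇐] This fails. Under u = F, t = T, s = F, the left side is false but the right side is true.

Only the forward direction holds.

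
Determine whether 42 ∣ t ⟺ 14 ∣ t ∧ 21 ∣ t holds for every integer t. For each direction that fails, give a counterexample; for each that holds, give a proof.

Both implications hold.

(⟹) If 42 ∣ t, write t = 42q. Since 42 = 3·14, t = 14·(3q), so 14 ∣ t; and since 42 = 2·21, t = 21·(2q), so 21 ∣ t.

(⟸) Suppose 14 ∣ t and 21 ∣ t. Any common multiple of 14 and 21 is a multiple of their lcm; here lcm(14, 21) = 14·21/gcd(14, 21) = 294/7 = 42, so 42 ∣ t.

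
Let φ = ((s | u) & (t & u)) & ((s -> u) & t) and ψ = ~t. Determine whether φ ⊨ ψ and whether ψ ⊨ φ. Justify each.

Neither implication holds.

[⇒] This fails. Under t = T, s = F, u = T, the left side is true but the right side is false.

[⇐] This fails. Under t = F, s = F, u = F, the left side is false but the right side is true.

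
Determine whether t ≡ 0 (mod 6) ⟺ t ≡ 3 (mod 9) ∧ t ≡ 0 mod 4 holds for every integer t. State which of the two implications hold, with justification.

(→) This fails: t = 0 gives 0 ≡ 0 (mod 6) but 0 ≡ 0 (mod 9), so the conjunction on the right does not hold.

(←) Conversely, if t ≡ 3 (mod 9) and t ≡ 0 (mod 4), then by the Chinese remainder theorem t ≡ 12 (mod 36). Since 12 ≡ 0 (mod 6) and 6 ∣ 36, we get t ≡ 0 (mod 6).

Not equivalent: only (⇐) holds.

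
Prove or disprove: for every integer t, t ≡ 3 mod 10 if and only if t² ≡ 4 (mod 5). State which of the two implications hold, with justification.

(←) This fails: take t = 2. Then 2² = 4 ≡ 4 (mod 5), yet 2 ≡ 2 (mod 10), not 3.

(→) Suppose t ≡ 3 (mod 10). Then t² ≡ 3² = 9 (mod 10), and since 5 ∣ 10, also t² ≡ 4 (mod 5).

Only the forward direction holds.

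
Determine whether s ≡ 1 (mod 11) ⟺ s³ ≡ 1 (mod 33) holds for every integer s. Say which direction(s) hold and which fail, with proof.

Converse. The residues r modulo 33 with r³ ≡ 1 (mod 33) are exactly {1}, and each is ≡ 1 (mod 11).

Forward direction. This fails: take s = 12. Then 12 ≡ 1 (mod 11), but 12³ = 1728 ≡ 12 (mod 33), not 1.

Only the reverse direction holds.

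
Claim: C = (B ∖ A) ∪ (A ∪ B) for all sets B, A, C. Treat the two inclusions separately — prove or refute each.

(⊆) fails and (⊇) fails.

(⟹) This inclusion fails. Take B = ∅, A = ∅, C = {1}; then 1 ∈ C but 1 ∉ (B ∖ A) ∪ (A ∪ B).

(⟸) This inclusion fails. Take B = {1}, A = ∅, C = ∅; then 1 ∈ (B ∖ A) ∪ (A ∪ B) but 1 ∉ C.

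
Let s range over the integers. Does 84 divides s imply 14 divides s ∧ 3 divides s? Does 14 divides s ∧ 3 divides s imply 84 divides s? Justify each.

(⇐) This fails: take s = 42. Both 14 ∣ 42 and 3 ∣ 42, yet 42 is not a multiple of 84 (since 42 = 0·84 + 42), so 84 ∤ 42.

(⇒) If 84 ∣ s, write s = 84q. Since 84 = 6·14, s = 14·(6q), so 14 ∣ s; and since 84 = 28·3, s = 3·(28q), so 3 ∣ s.

The forward direction holds; the converse fails.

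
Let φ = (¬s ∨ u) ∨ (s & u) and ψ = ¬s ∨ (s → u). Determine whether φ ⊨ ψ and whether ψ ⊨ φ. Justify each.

Forward direction. Assume the antecedent. If u is true, ¬s ∨ (s → u) reduces to true regardless of the other variables. If u is false, the antecedent forces (u = F, s = F), and ¬s ∨ (s → u) holds there. Either way ¬s ∨ (s → u) holds.

Converse. Assume the antecedent. If u is true, (¬s ∨ u) ∨ (s & u) reduces to true regardless of the other variables. If u is false, the antecedent forces (u = F, s = F), and (¬s ∨ u) ∨ (s & u) holds there. Either way (¬s ∨ u) ∨ (s & u) holds.

The biconditional holds.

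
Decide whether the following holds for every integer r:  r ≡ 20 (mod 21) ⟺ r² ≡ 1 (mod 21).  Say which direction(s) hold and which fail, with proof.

[⇒] Suppose r ≡ 20 (mod 21). Write r = 21j + 20. Then (21j + 20)² = 441j² + 840j + 400 = 21(21j² + 40j + 19) + 1, so r² ≡ 1 (mod 21).

[⇐] This fails: take r = 1. Then 1² = 1 ≡ 1 (mod 21), yet 1 ≡ 1 (mod 21), not 20.

Only the forward implication holds.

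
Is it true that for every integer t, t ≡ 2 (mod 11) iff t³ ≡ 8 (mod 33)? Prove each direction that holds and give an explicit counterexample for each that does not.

Forward direction. This fails: take t = 13. Then 13 ≡ 2 (mod 11), but 13³ = 2197 ≡ 19 (mod 33), not 8.

Converse. The residues r modulo 33 with r³ ≡ 8 (mod 33) are exactly {2}, and each is ≡ 2 (mod 11).

Not equivalent: only (⇐) holds.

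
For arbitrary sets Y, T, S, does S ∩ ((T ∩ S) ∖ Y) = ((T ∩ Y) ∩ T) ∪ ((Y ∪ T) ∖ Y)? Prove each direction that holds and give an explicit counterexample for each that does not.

Only the forward inclusion holds.

(⊆) Let x ∈ S ∩ ((T ∩ S) ∖ Y). Then x ∈ T ∩ S and x ∉ Y, from which x ∈ ((T ∩ Y) ∩ T) ∪ ((Y ∪ T) ∖ Y).

(⊇) This inclusion fails. Take Y = ∅, T = {1}, S = ∅; then 1 ∈ ((T ∩ Y) ∩ T) ∪ ((Y ∪ T) ∖ Y) but 1 ∉ S ∩ ((T ∩ S) ∖ Y).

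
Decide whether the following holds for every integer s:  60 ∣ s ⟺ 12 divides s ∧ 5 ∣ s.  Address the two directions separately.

(→) If 60 ∣ s, write s = 60q. Since 60 = 5·12, s = 12·(5q), so 12 ∣ s; and since 60 = 12·5, s = 5·(12q), so 5 ∣ s.

(←) Suppose 12 ∣ s and 5 ∣ s. Any common multiple of 12 and 5 is a multiple of their lcm; here gcd(12, 5) = 1, so lcm(12, 5) = 12·5 = 60, so 60 ∣ s.

Both directions hold.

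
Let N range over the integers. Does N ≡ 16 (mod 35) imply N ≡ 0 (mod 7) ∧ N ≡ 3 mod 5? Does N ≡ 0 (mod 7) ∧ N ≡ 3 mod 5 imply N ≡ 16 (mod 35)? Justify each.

(→) This fails: N = 16 gives 16 ≡ 16 (mod 35) but 16 ≡ 2 (mod 7), so the conjunction on the right does not hold.

(←) This fails: N = 28 satisfies both congruences on the right (28 ≡ 0 mod 7 and 28 ≡ 3 mod 5) yet 28 ≡ 28 (mod 35), not 16.

Neither implication holds.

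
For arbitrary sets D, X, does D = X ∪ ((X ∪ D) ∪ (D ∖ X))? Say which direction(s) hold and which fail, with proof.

(⊆) Let x ∈ D. Then either x ∈ D and x ∉ X; or x ∈ D ∩ X. In each case x ∈ X ∪ ((X ∪ D) ∪ (D ∖ X)), so D ⊆ X ∪ ((X ∪ D) ∪ (D ∖ X)).

(⊇) This inclusion fails. Take D = ∅, X = {1}; then 1 ∈ X ∪ ((X ∪ D) ∪ (D ∖ X)) but 1 ∉ D.

(⊆) holds; (⊇) fails.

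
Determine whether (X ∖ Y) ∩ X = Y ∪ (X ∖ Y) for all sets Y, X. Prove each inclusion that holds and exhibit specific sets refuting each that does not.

Only the forward inclusion holds.

Reverse inclusion. This inclusion fails. Take Y = {1}, X = ∅; then 1 ∈ Y ∪ (X ∖ Y) but 1 ∉ (X ∖ Y) ∩ X.

Forward inclusion. Let x ∈ (X ∖ Y) ∩ X. Then x ∈ X and x ∉ Y, from which x ∈ Y ∪ (X ∖ Y).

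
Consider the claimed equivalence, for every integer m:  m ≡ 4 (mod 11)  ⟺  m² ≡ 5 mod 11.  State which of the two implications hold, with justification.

Only the forward implication holds.

(⇒) Suppose m ≡ 4 (mod 11). Write m = 11j + 4. Then (11j + 4)² = 121j² + 88j + 16 = 11(11j² + 8j + 1) + 5, so m² ≡ 5 (mod 11).

(⇐) This fails: take m = 7. Then 7² = 49 ≡ 5 (mod 11), yet 7 ≡ 7 (mod 11), not 4.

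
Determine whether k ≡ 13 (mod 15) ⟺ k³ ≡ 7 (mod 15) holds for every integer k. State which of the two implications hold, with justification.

Both implications hold.

(→) Suppose k ≡ 13 (mod 15). Write k = 15j + 13. Then (15j + 13)³ = 3375j³ + 8775j² + 7605j + 2197 = 15(225j³ + 585j² + 507j + 146) + 7, so k³ ≡ 7 (mod 15).

(←) Conversely, suppose k³ ≡ 7 (mod 15). The only residue r in {0, …, 14} with r³ ≡ 7 (mod 15) is r = 13, so k ≡ 13 (mod 15).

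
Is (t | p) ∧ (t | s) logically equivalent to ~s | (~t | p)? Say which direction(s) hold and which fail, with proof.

(⇒) fails and (⇐) fails.

[⇒] This fails. Under t = T, s = T, p = F, the left side is true but the right side is false.

[⇐] This fails. Under t = F, s = F, p = F, the left side is false but the right side is true.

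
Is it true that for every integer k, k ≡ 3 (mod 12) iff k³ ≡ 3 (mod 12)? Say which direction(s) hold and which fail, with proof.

Both directions hold.

(⟹) Suppose k ≡ 3 (mod 12). Write k = 12j + 3. Then (12j + 3)³ = 1728j³ + 1296j² + 324j + 27 = 12(144j³ + 108j² + 27j + 2) + 3, so k³ ≡ 3 (mod 12).

(⟸) Conversely, suppose k³ ≡ 3 (mod 12). The only residue r in {0, …, 11} with r³ ≡ 3 (mod 12) is r = 3, so k ≡ 3 (mod 12).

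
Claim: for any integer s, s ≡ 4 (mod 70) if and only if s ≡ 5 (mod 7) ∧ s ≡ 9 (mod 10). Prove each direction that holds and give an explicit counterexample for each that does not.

(⟹) This fails: s = 4 gives 4 ≡ 4 (mod 70) but 4 ≡ 4 (mod 7), so the conjunction on the right does not hold.

(⟸) This fails: s = 19 satisfies both congruences on the right (19 ≡ 5 mod 7 and 19 ≡ 9 mod 10) yet 19 ≡ 19 (mod 70), not 4.

(⇒) fails and (⇐) fails.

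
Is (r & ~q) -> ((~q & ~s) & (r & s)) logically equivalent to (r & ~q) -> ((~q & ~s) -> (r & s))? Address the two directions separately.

Converse. This fails. Under q = F, s = T, r = T, the left side is false but the right side is true.

Forward direction. Assume the antecedent. If q is true, the consequent reduces to true regardless of the other variables. If q is false, the antecedent forces (q = F, s = F, r = F) or (q = F, s = T, r = F), and the consequent holds there. Either way the consequent holds.

Only the forward direction holds.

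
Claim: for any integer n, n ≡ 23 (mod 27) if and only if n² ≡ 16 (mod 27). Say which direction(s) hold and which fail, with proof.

Not equivalent: only (⇒) holds.

(⟸) This fails: take n = 4. Then 4² = 16 ≡ 16 (mod 27), yet 4 ≡ 4 (mod 27), not 23.

(⟹) Suppose n ≡ 23 (mod 27). Write n = 27j + 23. Then (27j + 23)² = 729j² + 1242j + 529 = 27(27j² + 46j + 19) + 16, so n² ≡ 16 (mod 27).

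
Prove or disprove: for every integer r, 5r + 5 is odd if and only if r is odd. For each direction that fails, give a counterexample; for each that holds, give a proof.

[⇒] This fails: r = 0 gives 5r + 5 = 5, which is odd, but 0 is even, not odd.

[⇐] This also fails: r = 7 is odd, but 5r + 5 = 40 is even, not odd.

(⇒) fails and (⇐) fails.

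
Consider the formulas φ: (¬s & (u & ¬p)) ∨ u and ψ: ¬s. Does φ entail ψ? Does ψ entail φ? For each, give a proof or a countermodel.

Neither direction holds.

(⇒) This fails. Under u = T, p = F, s = T, the left side is true but the right side is false.

(⇐) This fails. Under u = F, p = F, s = F, the left side is false but the right side is true.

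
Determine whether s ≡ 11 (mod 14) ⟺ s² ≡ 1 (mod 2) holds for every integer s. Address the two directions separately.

Only the forward direction holds.

[⇒] Suppose s ≡ 11 (mod 14). Then s² ≡ 11² = 121 (mod 14), and since 2 ∣ 14, also s² ≡ 1 (mod 2).

[⇐] This fails: take s = 1. Then 1² = 1 ≡ 1 (mod 2), yet 1 ≡ 1 (mod 14), not 11.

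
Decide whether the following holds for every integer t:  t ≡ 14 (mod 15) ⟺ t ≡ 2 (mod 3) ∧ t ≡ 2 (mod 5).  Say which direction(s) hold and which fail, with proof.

[⇒] This fails: t = 14 gives 14 ≡ 14 (mod 15) but 14 ≡ 4 (mod 5), so the conjunction on the right does not hold.

[⇐] This fails: t = 2 satisfies both congruences on the right (2 ≡ 2 mod 3 and 2 ≡ 2 mod 5) yet 2 ≡ 2 (mod 15), not 14.

Neither direction holds.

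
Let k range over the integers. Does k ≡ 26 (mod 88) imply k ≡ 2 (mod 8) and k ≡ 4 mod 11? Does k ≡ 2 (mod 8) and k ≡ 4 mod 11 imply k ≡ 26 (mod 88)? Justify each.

Both directions hold; the statement is true.

(⟸) If k ≡ 2 (mod 8) and k ≡ 4 (mod 11), then by the Chinese remainder theorem k ≡ 26 (mod 88). This is exactly k ≡ 26 (mod 88).

(⟹) Suppose k ≡ 26 (mod 88); write k = 88j + 26. Since 8 ∣ 88, reducing mod 8 gives k ≡ 26 ≡ 2 (mod 8); since 11 ∣ 88, reducing mod 11 gives k ≡ 26 ≡ 4 (mod 11).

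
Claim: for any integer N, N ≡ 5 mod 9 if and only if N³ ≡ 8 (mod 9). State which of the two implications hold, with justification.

Not equivalent: only (⇒) holds.

(⟹) Suppose N ≡ 5 mod 9. Write N = 9j + 5. Then (9j + 5)³ = 729j³ + 1215j² + 675j + 125 = 9(81j³ + 135j² + 75j + 13) + 8, so N³ ≡ 8 (mod 9).

(⟸) This fails: take N = 2. Then 2³ = 8 ≡ 8 (mod 9), yet 2 ≡ 2 (mod 9), not 5.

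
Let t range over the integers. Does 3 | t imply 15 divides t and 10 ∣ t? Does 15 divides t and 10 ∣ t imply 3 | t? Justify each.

Only the converse holds.

[⇒] This fails: take t = 3. Certainly 3 ∣ 3, but 15 ∤ 3.

[⇐] Suppose 15 ∣ t and 10 ∣ t. Any common multiple of 15 and 10 is a multiple of their lcm; here lcm(15, 10) = 15·10/gcd(15, 10) = 150/5 = 30, so 30 ∣ t. Since 3 ∣ 30, it follows that 3 ∣ t.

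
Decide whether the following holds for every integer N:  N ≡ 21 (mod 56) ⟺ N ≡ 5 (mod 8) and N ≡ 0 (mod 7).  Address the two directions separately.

Converse. If N ≡ 5 (mod 8) and N ≡ 0 (mod 7), then by the Chinese remainder theorem N ≡ 21 (mod 56). This is exactly N ≡ 21 (mod 56).

Forward direction. Suppose N ≡ 21 (mod 56); write N = 56j + 21. Since 8 ∣ 56, reducing mod 8 gives N ≡ 21 ≡ 5 (mod 8); since 7 ∣ 56, reducing mod 7 gives N ≡ 21 ≡ 0 (mod 7).

The biconditional holds.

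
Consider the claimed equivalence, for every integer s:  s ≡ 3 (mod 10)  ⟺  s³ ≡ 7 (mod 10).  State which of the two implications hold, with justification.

(⟸) Suppose s³ ≡ 7 (mod 10). The only residue r in {0, …, 9} with r³ ≡ 7 (mod 10) is r = 3, so s ≡ 3 (mod 10).

(⟹) Suppose s ≡ 3 (mod 10). Write s = 10j + 3. Then (10j + 3)³ = 1000j³ + 900j² + 270j + 27 = 10(100j³ + 90j² + 27j + 2) + 7, so s³ ≡ 7 (mod 10).

Both directions hold; the statement is true.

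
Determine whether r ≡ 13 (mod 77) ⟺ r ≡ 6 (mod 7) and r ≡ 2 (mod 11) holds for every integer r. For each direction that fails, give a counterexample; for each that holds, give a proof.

(⇒) Suppose r ≡ 13 (mod 77); write r = 77j + 13. Since 7 ∣ 77, reducing mod 7 gives r ≡ 13 ≡ 6 (mod 7); since 11 ∣ 77, reducing mod 11 gives r ≡ 13 ≡ 2 (mod 11).

(⇐) Conversely, if r ≡ 6 (mod 7) and r ≡ 2 (mod 11), then by the Chinese remainder theorem r ≡ 13 (mod 77). This is exactly r ≡ 13 (mod 77).

Both directions hold.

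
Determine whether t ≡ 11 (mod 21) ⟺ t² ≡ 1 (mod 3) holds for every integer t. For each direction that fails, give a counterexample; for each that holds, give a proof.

(⇒) holds; (⇐) fails.

[⇒] Suppose t ≡ 11 (mod 21). Then t² ≡ 11² = 121 (mod 21), and since 3 ∣ 21, also t² ≡ 1 (mod 3).

[⇐] This fails: take t = 1. Then 1² = 1 ≡ 1 (mod 3), yet 1 ≡ 1 (mod 21), not 11.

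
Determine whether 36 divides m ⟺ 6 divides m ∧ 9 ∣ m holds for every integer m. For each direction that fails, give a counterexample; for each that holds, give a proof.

[⇒] If 36 ∣ m, write m = 36q. Since 36 = 6·6, m = 6·(6q), so 6 ∣ m; and since 36 = 4·9, m = 9·(4q), so 9 ∣ m.

[⇐] This fails: take m = 18. Both 6 ∣ 18 and 9 ∣ 18, yet 18 is not a multiple of 36 (since 18 = 0·36 + 18), so 36 ∤ 18.

(⇒) holds; (⇐) fails.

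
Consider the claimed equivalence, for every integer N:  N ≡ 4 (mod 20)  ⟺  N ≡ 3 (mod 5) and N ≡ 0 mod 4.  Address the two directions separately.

[⇒] This fails: N = 4 gives 4 ≡ 4 (mod 20) but 4 ≡ 4 (mod 5), so the conjunction on the right does not hold.

[⇐] This fails: N = 8 satisfies both congruences on the right (8 ≡ 3 mod 5 and 8 ≡ 0 mod 4) yet 8 ≡ 8 (mod 20), not 4.

(⇒) fails and (⇐) fails.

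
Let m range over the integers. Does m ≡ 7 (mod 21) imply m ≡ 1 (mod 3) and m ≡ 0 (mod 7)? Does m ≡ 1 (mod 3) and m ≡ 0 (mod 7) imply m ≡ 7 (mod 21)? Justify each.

Both implications hold.

(→) Suppose m ≡ 7 (mod 21); write m = 21j + 7. Since 3 ∣ 21, reducing mod 3 gives m ≡ 7 ≡ 1 (mod 3); since 7 ∣ 21, reducing mod 7 gives m ≡ 7 ≡ 0 (mod 7).

(←) Conversely, if m ≡ 1 (mod 3) and m ≡ 0 (mod 7), then by the Chinese remainder theorem m ≡ 7 (mod 21). This is exactly m ≡ 7 (mod 21).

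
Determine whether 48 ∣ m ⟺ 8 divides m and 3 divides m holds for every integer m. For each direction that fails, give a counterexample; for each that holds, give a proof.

The forward direction holds; the converse fails.

(⟹) If 48 ∣ m, write m = 48q. Since 48 = 6·8, m = 8·(6q), so 8 ∣ m; and since 48 = 16·3, m = 3·(16q), so 3 ∣ m.

(⟸) This fails: take m = 24. Both 8 ∣ 24 and 3 ∣ 24, yet 24 is not a multiple of 48 (since 24 = 0·48 + 24), so 48 ∤ 24.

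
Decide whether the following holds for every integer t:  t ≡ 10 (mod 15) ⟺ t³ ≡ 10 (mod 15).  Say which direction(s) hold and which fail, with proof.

(→) Suppose t ≡ 10 (mod 15). Write t = 15j + 10. Then (15j + 10)³ = 3375j³ + 6750j² + 4500j + 1000 = 15(225j³ + 450j² + 300j + 66) + 10, so t³ ≡ 10 (mod 15).

(←) Conversely, suppose t³ ≡ 10 (mod 15). The only residue r in {0, …, 14} with r³ ≡ 10 (mod 15) is r = 10, so t ≡ 10 (mod 15).

Both implications hold.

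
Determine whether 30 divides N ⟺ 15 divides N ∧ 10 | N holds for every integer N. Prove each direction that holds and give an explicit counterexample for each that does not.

Both directions hold.

Forward direction. If 30 ∣ N, write N = 30q. Since 30 = 2·15, N = 15·(2q), so 15 ∣ N; and since 30 = 3·10, N = 10·(3q), so 10 ∣ N.

Converse. Suppose 15 ∣ N and 10 ∣ N. Any common multiple of 15 and 10 is a multiple of their lcm; here lcm(15, 10) = 15·10/gcd(15, 10) = 150/5 = 30, so 30 ∣ N.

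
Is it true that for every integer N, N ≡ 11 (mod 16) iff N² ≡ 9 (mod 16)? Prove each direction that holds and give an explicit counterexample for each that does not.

Not equivalent: only (⇒) holds.

(⇒) Suppose N ≡ 11 (mod 16). Write N = 16j + 11. Then (16j + 11)² = 256j² + 352j + 121 = 16(16j² + 22j + 7) + 9, so N² ≡ 9 (mod 16).

(⇐) This fails: take N = 3. Then 3² = 9 ≡ 9 (mod 16), yet 3 ≡ 3 (mod 16), not 11.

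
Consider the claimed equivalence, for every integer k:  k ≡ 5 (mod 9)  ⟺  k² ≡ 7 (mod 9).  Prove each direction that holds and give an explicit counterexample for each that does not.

Only the forward direction holds.

[⇒] Suppose k ≡ 5 (mod 9). Write k = 9j + 5. Then (9j + 5)² = 81j² + 90j + 25 = 9(9j² + 10j + 2) + 7, so k² ≡ 7 (mod 9).

[⇐] This fails: take k = 4. Then 4² = 16 ≡ 7 (mod 9), yet 4 ≡ 4 (mod 9), not 5.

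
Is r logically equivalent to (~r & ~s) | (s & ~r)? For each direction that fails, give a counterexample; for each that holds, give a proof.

Neither implication holds.

[⇒] This fails. Under r = T, s = F, the left side is true but the right side is false.

[⇐] This fails. Under r = F, s = F, the left side is false but the right side is true.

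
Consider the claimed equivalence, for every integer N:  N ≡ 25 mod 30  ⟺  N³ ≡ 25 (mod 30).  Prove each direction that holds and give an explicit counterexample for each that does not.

(⇒) Suppose N ≡ 25 mod 30. Write N = 30j + 25. Then (30j + 25)³ = 27000j³ + 67500j² + 56250j + 15625 = 30(900j³ + 2250j² + 1875j + 520) + 25, so N³ ≡ 25 (mod 30).

(⇐) Conversely, suppose N³ ≡ 25 (mod 30). The only residue r in {0, …, 29} with r³ ≡ 25 (mod 30) is r = 25, so N ≡ 25 (mod 30).

The biconditional holds.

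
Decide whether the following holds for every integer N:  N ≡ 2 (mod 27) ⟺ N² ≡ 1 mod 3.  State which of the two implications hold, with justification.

[⇒] Suppose N ≡ 2 (mod 27). Then N² ≡ 2² = 4 (mod 27), and since 3 ∣ 27, also N² ≡ 1 (mod 3).

[⇐] This fails: take N = 1. Then 1² = 1 ≡ 1 (mod 3), yet 1 ≡ 1 (mod 27), not 2.

The forward direction holds; the converse fails.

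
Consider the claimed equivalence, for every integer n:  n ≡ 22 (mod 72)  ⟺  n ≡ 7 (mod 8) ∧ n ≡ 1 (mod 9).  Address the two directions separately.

(→) This fails: n = 22 gives 22 ≡ 22 (mod 72) but 22 ≡ 6 (mod 8), so the conjunction on the right does not hold.

(←) This fails: n = 55 satisfies both congruences on the right (55 ≡ 7 mod 8 and 55 ≡ 1 mod 9) yet 55 ≡ 55 (mod 72), not 22.

Neither direction holds.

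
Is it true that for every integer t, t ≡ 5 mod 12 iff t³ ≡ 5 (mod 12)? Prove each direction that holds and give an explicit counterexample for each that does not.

(→) Suppose t ≡ 5 mod 12. Write t = 12j + 5. Then (12j + 5)³ = 1728j³ + 2160j² + 900j + 125 = 12(144j³ + 180j² + 75j + 10) + 5, so t³ ≡ 5 (mod 12).

(←) For the converse, argue contrapositively. If t ≢ 5 (mod 12), then t is congruent to one of 0, 1, 2, 3, 4, 6, 7, 8, 9, 10, 11 modulo 12, and these give t³ ≡ 0, 1, 8, 3, 4, 0, 7, 8, 9, 4, 11 respectively — never 5.

Equivalent; both directions hold.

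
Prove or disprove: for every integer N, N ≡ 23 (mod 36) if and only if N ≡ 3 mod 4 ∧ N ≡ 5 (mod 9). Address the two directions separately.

[⇒] Suppose N ≡ 23 (mod 36); write N = 36j + 23. Since 4 ∣ 36, reducing mod 4 gives N ≡ 23 ≡ 3 (mod 4); since 9 ∣ 36, reducing mod 9 gives N ≡ 23 ≡ 5 (mod 9).

[⇐] Conversely, if N ≡ 3 (mod 4) and N ≡ 5 (mod 9), then by the Chinese remainder theorem N ≡ 23 (mod 36). This is exactly N ≡ 23 (mod 36).

Equivalent; both directions hold.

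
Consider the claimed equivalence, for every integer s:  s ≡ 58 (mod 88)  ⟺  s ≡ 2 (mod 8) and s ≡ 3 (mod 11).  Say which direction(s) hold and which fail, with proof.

The biconditional holds.

(⇒) Suppose s ≡ 58 (mod 88); write s = 88j + 58. Since 8 ∣ 88, reducing mod 8 gives s ≡ 58 ≡ 2 (mod 8); since 11 ∣ 88, reducing mod 11 gives s ≡ 58 ≡ 3 (mod 11).

(⇐) Conversely, if s ≡ 2 (mod 8) and s ≡ 3 (mod 11), then by the Chinese remainder theorem s ≡ 58 (mod 88). This is exactly s ≡ 58 (mod 88).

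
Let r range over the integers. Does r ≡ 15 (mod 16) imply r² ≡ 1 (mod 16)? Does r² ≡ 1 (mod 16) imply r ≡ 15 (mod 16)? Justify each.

(⇒) holds; (⇐) fails.

(→) Suppose r ≡ 15 (mod 16). Write r = 16j + 15. Then (16j + 15)² = 256j² + 480j + 225 = 16(16j² + 30j + 14) + 1, so r² ≡ 1 (mod 16).

(←) This fails: take r = 1. Then 1² = 1 ≡ 1 (mod 16), yet 1 ≡ 1 (mod 16), not 15.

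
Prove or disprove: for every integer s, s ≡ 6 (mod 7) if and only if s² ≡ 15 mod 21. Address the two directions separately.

Neither implication holds.

[⇒] This fails: take s = 13. Then 13 ≡ 6 (mod 7), but 13² = 169 ≡ 1 (mod 21), not 15.

[⇐] This fails: take s = 15. Then 15² = 225 ≡ 15 (mod 21), yet 15 ≡ 1 (mod 7), not 6.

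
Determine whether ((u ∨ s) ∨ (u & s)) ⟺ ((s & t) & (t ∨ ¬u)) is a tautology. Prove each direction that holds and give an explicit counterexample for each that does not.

Only the reverse direction holds.

(→) This fails. Under s = T, t = F, u = F, the left side is true but the right side is false.

(←) Assume the antecedent. If s is true, (u ∨ s) ∨ (u & s) reduces to true regardless of the other variables. If s is false, the antecedent cannot hold. Either way (u ∨ s) ∨ (u & s) holds.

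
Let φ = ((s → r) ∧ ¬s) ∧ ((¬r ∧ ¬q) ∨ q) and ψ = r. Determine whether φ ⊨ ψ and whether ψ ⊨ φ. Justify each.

Neither implication holds.

(⇒) This fails. Under s = F, q = F, r = F, the left side is true but the right side is false.

(⇐) This fails. Under s = F, q = F, r = T, the left side is false but the right side is true.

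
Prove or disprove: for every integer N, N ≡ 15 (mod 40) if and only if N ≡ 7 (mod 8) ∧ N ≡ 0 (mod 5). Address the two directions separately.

Forward direction. Suppose N ≡ 15 (mod 40); write N = 40j + 15. Since 8 ∣ 40, reducing mod 8 gives N ≡ 15 ≡ 7 (mod 8); since 5 ∣ 40, reducing mod 5 gives N ≡ 15 ≡ 0 (mod 5).

Converse. If N ≡ 7 (mod 8) and N ≡ 0 (mod 5), then by the Chinese remainder theorem N ≡ 15 (mod 40). This is exactly N ≡ 15 (mod 40).

Equivalent; both directions hold.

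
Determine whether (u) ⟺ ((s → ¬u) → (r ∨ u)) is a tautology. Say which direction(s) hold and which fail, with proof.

(⇒) holds; (⇐) fails.

(⟸) This fails. Under r = T, u = F, s = F, the left side is false but the right side is true.

(⟹) Assume the antecedent. If r is true, (s → ¬u) → (r ∨ u) reduces to true regardless of the other variables. If r is false, the antecedent forces (r = F, u = T, s = F) or (r = F, u = T, s = T), and (s → ¬u) → (r ∨ u) holds there. Either way (s → ¬u) → (r ∨ u) holds.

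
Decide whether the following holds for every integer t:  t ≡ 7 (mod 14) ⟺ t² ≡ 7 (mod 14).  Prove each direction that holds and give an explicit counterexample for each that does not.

[⇐] Suppose t² ≡ 7 (mod 14). The only residue r in {0, …, 13} with r² ≡ 7 (mod 14) is r = 7, so t ≡ 7 (mod 14).

[⇒] Suppose t ≡ 7 (mod 14). Write t = 14j + 7. Then (14j + 7)² = 196j² + 196j + 49 = 14(14j² + 14j + 3) + 7, so t² ≡ 7 (mod 14).

Both directions hold.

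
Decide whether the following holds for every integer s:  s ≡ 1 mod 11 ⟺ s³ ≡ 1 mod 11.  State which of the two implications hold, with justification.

Both implications hold.

Converse. Suppose s³ ≡ 1 (mod 11). The only residue r in {0, …, 10} with r³ ≡ 1 (mod 11) is r = 1, so s ≡ 1 (mod 11).

Forward direction. Suppose s ≡ 1 mod 11. Write s = 11j + 1. Then (11j + 1)³ = 1331j³ + 363j² + 33j + 1 = 11(121j³ + 33j² + 3j) + 1, so s³ ≡ 1 (mod 11).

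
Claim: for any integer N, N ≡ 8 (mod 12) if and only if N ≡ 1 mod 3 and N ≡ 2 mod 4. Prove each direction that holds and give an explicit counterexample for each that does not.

(→) This fails: N = 8 gives 8 ≡ 8 (mod 12) but 8 ≡ 2 (mod 3), so the conjunction on the right does not hold.

(←) This fails: N = 10 satisfies both congruences on the right (10 ≡ 1 mod 3 and 10 ≡ 2 mod 4) yet 10 ≡ 10 (mod 12), not 8.

Neither direction holds.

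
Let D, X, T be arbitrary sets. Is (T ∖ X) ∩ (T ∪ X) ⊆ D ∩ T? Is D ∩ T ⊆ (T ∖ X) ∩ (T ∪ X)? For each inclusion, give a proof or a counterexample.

(⊆) This inclusion fails. Take D = ∅, X = ∅, T = {1}; then 1 ∈ (T ∖ X) ∩ (T ∪ X) but 1 ∉ D ∩ T.

(⊇) This inclusion fails. Take D = {1}, X = {1}, T = {1}; then 1 ∈ D ∩ T but 1 ∉ (T ∖ X) ∩ (T ∪ X).

Neither inclusion holds.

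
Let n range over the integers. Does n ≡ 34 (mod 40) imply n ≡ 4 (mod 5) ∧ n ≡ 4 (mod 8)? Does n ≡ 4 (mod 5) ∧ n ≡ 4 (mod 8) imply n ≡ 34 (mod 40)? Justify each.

Forward direction. This fails: n = 34 gives 34 ≡ 34 (mod 40) but 34 ≡ 2 (mod 8), so the conjunction on the right does not hold.

Converse. This fails: n = 4 satisfies both congruences on the right (4 ≡ 4 mod 5 and 4 ≡ 4 mod 8) yet 4 ≡ 4 (mod 40), not 34.

Both directions fail.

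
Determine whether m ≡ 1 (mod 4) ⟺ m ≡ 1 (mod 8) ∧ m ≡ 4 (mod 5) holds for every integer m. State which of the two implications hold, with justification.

(⟹) This fails: m = 1 gives 1 ≡ 1 (mod 4) but 1 ≡ 1 (mod 5), so the conjunction on the right does not hold.

(⟸) Conversely, if m ≡ 1 (mod 8) and m ≡ 4 (mod 5), then by the Chinese remainder theorem m ≡ 9 (mod 40). Since 9 ≡ 1 (mod 4) and 4 ∣ 40, we get m ≡ 1 (mod 4).

Only the converse holds.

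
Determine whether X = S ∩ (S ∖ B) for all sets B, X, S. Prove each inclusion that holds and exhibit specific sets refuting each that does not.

Neither inclusion holds.

(⊆) This inclusion fails. Take B = ∅, X = {1}, S = ∅; then 1 ∈ X but 1 ∉ S ∩ (S ∖ B).

(⊇) This inclusion fails. Take B = ∅, X = ∅, S = {1}; then 1 ∈ S ∩ (S ∖ B) but 1 ∉ X.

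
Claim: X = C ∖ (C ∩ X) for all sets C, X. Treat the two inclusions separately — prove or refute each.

(⊆) This inclusion fails. Take C = ∅, X = {1}; then 1 ∈ X but 1 ∉ C ∖ (C ∩ X).

(⊇) This inclusion fails. Take C = {1}, X = ∅; then 1 ∈ C ∖ (C ∩ X) but 1 ∉ X.

Both inclusions fail.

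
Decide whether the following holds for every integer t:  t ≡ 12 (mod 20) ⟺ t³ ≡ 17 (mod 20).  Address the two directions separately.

(⟹) This fails: take t = 12. Then 12 ≡ 12 (mod 20), but 12³ = 1728 ≡ 8 (mod 20), not 17.

(⟸) This fails: take t = 13. Then 13³ = 2197 ≡ 17 (mod 20), yet 13 ≡ 13 (mod 20), not 12.

Both directions fail.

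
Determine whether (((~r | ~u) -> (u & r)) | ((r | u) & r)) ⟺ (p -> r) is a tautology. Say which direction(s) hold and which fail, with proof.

Only the forward implication holds.

(⟹) Assume the antecedent. If r is true, p -> r reduces to true regardless of the other variables. If r is false, the antecedent cannot hold. Either way p -> r holds.

(⟸) This fails. Under r = F, u = F, p = F, the left side is false but the right side is true.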